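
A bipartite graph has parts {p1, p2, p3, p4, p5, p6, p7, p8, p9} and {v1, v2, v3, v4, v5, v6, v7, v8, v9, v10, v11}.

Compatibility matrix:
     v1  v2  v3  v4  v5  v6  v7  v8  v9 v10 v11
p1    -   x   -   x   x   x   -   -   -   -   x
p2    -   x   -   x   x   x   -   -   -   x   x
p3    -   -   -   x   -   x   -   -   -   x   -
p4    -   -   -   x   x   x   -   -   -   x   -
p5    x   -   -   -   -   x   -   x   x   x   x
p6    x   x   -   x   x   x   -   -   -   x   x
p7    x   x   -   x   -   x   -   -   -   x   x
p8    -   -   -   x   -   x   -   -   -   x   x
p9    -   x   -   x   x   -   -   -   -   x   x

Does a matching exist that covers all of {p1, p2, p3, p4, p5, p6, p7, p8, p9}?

The set {p1, p2, p3, p4, p6, p7, p8, p9} has only 7 neighbours ({v1, v10, v11, v2, v4, v5, v6}), so by Hall's theorem at most 8 of the 9 left vertices can be matched.
Hence no matching covers every left vertex.

No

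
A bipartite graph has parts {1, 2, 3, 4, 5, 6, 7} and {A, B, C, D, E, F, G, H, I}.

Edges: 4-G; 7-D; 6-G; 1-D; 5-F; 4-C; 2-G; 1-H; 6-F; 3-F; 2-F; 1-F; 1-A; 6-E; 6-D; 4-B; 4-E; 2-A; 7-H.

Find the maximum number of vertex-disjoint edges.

One maximum matching: 1–H, 2–G, 3–F, 4–B, 6–E, 7–D.
The set {3, 5} has only 1 neighbour ({F}), so by Hall's theorem at most 6 of the 7 left vertices can be matched.

6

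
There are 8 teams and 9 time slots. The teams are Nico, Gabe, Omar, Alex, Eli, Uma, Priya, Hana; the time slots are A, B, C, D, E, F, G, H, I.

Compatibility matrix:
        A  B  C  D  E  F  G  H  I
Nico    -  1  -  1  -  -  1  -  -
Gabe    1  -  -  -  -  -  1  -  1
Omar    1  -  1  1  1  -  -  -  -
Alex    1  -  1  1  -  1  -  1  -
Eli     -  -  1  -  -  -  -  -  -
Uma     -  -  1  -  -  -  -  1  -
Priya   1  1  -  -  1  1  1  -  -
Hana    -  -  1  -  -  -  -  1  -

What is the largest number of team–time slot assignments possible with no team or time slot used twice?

One maximum matching: Nico–B, Gabe–I, Omar–E, Alex–A, Eli–C, Uma–H, Priya–G.
The set {Eli, Uma, Hana} has only 2 neighbours ({C, H}), so by Hall's theorem at most 7 of the 8 teams can be matched.

7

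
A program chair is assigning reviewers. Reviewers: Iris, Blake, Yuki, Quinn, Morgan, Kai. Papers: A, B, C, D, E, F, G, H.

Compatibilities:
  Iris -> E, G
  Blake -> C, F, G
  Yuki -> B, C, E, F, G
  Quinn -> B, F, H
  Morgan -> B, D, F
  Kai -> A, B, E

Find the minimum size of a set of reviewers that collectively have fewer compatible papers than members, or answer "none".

A matching saturating every reviewer exists, for instance Iris→E, Blake→C, Yuki→G, Quinn→H, Morgan→F, Kai→B.
By Hall's marriage theorem, this means |N(S)| ≥ |S| for every subset S, so no violating subset exists.

none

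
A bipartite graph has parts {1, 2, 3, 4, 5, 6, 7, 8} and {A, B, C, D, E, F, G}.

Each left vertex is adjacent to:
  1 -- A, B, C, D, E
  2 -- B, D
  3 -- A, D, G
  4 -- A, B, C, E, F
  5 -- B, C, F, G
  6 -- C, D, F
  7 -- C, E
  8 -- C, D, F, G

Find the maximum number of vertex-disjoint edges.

A valid assignment of size 7: 1-A, 2-D, 3-G, 4-B, 5-F, 6-C, 7-E.
The set {1, 2, 3, 4, 5, 6, 7, 8} has only 7 neighbours ({A, B, C, D, E, F, G}), so by Hall's theorem at most 7 of the 8 left vertices can be matched.

7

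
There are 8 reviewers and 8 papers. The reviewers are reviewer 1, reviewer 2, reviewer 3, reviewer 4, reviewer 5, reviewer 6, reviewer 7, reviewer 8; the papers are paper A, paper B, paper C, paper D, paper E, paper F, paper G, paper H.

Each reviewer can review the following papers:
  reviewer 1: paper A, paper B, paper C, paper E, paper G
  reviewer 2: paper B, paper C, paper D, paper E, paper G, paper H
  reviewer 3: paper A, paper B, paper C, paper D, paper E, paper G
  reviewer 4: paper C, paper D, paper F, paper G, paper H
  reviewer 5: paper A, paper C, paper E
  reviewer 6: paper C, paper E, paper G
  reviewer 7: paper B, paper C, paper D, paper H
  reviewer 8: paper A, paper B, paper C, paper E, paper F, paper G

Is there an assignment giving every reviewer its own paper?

Yes

One maximum matching: reviewer 1-paper A, reviewer 2-paper D, reviewer 3-paper G, reviewer 4-paper F, reviewer 5-paper C, reviewer 6-paper E, reviewer 7-paper H, reviewer 8-paper B.
All 8 reviewers are covered.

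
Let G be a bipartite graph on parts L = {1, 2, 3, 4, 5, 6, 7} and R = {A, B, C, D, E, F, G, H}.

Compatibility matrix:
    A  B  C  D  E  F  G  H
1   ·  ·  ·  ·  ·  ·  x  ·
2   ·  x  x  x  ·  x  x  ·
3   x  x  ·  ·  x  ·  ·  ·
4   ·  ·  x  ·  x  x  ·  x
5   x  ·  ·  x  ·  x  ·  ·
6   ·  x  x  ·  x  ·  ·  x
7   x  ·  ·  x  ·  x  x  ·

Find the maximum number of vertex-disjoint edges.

For example, pair 1-G, 2-B, 3-A, 4-H, 5-D, 6-E, 7-F.
All 7 left vertices are matched, so no larger matching exists.

7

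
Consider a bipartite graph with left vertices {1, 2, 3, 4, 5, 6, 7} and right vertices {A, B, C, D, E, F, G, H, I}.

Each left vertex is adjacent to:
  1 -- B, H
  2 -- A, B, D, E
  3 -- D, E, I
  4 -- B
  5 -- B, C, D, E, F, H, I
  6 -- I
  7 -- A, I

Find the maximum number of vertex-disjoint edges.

A valid assignment of size 7: 1-H, 2-D, 3-E, 4-B, 5-F, 6-I, 7-A.
This saturates every left vertex, so 7 is the maximum.

7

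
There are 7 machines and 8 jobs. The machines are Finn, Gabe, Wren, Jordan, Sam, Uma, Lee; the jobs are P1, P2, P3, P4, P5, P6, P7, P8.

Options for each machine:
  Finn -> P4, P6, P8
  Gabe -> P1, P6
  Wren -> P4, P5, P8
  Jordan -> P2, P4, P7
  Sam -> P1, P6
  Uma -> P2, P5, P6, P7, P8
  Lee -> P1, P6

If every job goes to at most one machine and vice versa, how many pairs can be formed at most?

A valid assignment of size 6: Finn→P8, Gabe→P6, Wren→P5, Jordan→P7, Sam→P1, Uma→P2.
The set {Gabe, Sam, Lee} has only 2 neighbours ({P1, P6}), so by Hall's theorem at most 6 of the 7 machines can be matched.

6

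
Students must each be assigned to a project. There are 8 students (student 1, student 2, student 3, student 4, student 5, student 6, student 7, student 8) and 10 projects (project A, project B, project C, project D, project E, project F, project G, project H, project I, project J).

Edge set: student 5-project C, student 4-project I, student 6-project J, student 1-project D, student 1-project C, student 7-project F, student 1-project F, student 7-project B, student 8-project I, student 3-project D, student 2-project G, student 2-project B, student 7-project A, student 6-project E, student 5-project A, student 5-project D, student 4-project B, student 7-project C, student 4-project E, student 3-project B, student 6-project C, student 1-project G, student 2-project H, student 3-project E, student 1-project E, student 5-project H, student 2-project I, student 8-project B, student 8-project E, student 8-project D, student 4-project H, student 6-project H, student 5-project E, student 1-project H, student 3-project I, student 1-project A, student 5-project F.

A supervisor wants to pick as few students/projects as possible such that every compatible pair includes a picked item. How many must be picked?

8

{student 1, student 2, student 3, student 4, student 5, student 6, student 7, student 8} is a vertex cover of size 8: every edge has an endpoint in this set.
No smaller cover exists because student 1–project H, student 2–project G, student 3–project B, student 4–project E, student 5–project F, student 6–project J, student 7–project C, student 8–project I is a matching of size 8, and a cover must include an endpoint of each of these disjoint edges (König's theorem).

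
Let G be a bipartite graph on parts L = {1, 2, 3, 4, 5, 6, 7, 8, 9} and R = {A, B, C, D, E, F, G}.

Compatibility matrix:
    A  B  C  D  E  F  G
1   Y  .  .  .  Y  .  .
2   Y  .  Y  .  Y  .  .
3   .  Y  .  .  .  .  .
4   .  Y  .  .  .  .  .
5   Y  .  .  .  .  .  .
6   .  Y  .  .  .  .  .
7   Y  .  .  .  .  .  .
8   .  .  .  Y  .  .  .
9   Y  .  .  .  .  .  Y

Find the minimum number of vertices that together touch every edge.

A maximum matching has 6 edges (e.g. 1–E, 2–C, 3–B, 5–A, 8–D, 9–G).
By König's theorem the minimum vertex cover has the same size. One such cover is {1, 2, 8, 9, A, B}.

6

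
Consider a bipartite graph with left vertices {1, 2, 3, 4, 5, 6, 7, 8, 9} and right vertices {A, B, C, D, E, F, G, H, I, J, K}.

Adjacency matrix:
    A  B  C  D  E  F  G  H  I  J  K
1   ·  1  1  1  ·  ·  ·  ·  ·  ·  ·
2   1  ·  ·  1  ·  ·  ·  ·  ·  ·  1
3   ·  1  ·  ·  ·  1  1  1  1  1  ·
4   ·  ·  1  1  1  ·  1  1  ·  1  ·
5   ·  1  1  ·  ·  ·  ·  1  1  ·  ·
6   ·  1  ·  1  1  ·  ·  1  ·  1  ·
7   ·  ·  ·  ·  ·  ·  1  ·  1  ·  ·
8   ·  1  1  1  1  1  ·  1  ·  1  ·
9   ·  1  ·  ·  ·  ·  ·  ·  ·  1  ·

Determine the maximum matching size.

9

One maximum matching: 1→D, 2→K, 3→H, 4→G, 5→C, 6→E, 7→I, 8→J, 9→B.
All 9 left vertices are matched, so no larger matching exists.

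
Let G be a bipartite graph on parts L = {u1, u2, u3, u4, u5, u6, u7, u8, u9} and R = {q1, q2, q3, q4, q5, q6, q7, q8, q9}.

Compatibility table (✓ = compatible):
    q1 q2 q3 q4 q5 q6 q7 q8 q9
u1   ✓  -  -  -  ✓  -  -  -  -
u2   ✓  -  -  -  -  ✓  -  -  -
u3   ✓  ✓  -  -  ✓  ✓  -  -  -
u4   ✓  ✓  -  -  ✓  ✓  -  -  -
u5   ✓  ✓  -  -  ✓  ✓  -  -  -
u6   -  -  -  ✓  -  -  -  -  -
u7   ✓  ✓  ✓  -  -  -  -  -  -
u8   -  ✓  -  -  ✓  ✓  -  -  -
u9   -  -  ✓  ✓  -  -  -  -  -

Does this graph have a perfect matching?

The set {u1, u2, u3, u4, u5, u6, u7, u8, u9} has only 6 neighbours ({q1, q2, q3, q4, q5, q6}), so by Hall's theorem at most 6 of the 9 left vertices can be matched.
Hence no matching covers every left vertex.

No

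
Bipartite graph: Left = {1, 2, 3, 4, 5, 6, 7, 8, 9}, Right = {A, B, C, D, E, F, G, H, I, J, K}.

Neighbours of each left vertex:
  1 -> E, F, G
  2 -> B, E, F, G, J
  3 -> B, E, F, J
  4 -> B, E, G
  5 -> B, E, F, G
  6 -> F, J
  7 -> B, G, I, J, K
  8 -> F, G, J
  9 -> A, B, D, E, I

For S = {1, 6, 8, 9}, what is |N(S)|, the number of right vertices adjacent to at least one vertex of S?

8

The union of neighbours of {1, 6, 8, 9} is {A, B, D, E, F, G, I, J}, which has 8 elements.
Since |N(S)| = 8 ≥ |S| = 4, Hall's condition holds for this subset.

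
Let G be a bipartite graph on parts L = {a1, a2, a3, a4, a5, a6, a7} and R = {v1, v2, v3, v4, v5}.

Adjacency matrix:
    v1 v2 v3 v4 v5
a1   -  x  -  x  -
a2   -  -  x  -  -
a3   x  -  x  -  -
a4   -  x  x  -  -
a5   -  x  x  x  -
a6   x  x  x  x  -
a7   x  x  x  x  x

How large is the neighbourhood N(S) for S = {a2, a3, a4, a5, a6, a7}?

5

The union of neighbours of {a2, a3, a4, a5, a6, a7} is {v1, v2, v3, v4, v5}, which has 5 elements.
Since |N(S)| = 5 < |S| = 6, Hall's condition fails for this subset.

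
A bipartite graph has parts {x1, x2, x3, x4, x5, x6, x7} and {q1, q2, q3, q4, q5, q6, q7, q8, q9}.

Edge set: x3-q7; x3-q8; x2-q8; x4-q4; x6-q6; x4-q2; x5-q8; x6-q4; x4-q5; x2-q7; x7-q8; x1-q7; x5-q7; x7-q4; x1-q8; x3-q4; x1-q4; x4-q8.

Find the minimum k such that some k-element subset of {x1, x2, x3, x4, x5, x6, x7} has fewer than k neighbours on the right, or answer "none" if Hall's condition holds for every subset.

Take S = {x1, x2, x3, x5}. Its neighbourhood is {q4, q7, q8}, so |N(S)| = 3 < |S| = 4.
Every subset of size less than 4 has at least as many neighbours as members, so 4 is the minimum.

4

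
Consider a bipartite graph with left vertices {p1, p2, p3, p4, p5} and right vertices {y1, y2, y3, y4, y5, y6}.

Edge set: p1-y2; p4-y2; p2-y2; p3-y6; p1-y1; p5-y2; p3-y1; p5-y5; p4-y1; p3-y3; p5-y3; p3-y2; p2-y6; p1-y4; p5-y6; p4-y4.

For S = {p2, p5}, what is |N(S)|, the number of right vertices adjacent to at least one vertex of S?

The union of neighbours of {p2, p5} is {y2, y3, y5, y6}, which has 4 elements.
Since |N(S)| = 4 ≥ |S| = 2, Hall's condition holds for this subset.

4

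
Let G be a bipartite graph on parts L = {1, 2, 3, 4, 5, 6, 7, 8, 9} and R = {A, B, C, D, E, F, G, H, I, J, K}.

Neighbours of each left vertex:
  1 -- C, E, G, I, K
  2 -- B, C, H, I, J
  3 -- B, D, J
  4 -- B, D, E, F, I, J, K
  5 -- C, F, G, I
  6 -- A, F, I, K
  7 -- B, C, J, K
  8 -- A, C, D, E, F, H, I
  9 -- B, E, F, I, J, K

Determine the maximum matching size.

9

For example, pair 1→G, 2→H, 3→B, 4→K, 5→F, 6→I, 7→C, 8→A, 9→J.
All 9 left vertices are matched, so no larger matching exists.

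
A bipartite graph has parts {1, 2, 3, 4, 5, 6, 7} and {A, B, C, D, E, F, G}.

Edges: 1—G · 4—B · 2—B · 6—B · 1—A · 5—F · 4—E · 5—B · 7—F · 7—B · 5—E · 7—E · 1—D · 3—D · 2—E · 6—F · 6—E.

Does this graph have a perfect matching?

The set {2, 4, 5, 6, 7} has only 3 neighbours ({B, E, F}), so by Hall's theorem at most 5 of the 7 left vertices can be matched.
Hence no matching covers every left vertex.

No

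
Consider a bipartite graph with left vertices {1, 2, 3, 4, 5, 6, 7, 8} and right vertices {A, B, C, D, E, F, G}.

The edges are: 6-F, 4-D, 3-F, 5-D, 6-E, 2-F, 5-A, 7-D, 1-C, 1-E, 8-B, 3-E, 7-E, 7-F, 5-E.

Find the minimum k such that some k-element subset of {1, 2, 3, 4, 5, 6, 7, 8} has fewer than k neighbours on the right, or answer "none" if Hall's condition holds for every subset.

Take S = {2, 3, 6}. Its neighbourhood is {E, F}, so |N(S)| = 2 < |S| = 3.
Every subset of size less than 3 has at least as many neighbours as members, so 3 is the minimum.

3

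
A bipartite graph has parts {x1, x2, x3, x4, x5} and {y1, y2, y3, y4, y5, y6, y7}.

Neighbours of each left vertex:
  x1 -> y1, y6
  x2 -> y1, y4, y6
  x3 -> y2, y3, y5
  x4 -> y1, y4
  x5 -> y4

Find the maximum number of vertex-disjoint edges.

One maximum matching: x1-y6, x2-y4, x3-y3, x4-y1.
The set {x1, x2, x4, x5} has only 3 neighbours ({y1, y4, y6}), so by Hall's theorem at most 4 of the 5 left vertices can be matched.

4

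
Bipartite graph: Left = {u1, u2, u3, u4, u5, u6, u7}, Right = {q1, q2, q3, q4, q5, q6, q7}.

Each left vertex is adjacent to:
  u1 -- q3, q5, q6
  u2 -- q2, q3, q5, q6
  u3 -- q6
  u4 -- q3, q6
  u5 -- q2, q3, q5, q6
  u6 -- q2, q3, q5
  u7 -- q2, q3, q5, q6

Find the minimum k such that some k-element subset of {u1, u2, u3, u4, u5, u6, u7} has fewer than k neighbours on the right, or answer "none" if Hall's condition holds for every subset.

Take S = {u1, u2, u3, u4, u5}. Its neighbourhood is {q2, q3, q5, q6}, so |N(S)| = 4 < |S| = 5.
Every subset of size less than 5 has at least as many neighbours as members, so 5 is the minimum.

5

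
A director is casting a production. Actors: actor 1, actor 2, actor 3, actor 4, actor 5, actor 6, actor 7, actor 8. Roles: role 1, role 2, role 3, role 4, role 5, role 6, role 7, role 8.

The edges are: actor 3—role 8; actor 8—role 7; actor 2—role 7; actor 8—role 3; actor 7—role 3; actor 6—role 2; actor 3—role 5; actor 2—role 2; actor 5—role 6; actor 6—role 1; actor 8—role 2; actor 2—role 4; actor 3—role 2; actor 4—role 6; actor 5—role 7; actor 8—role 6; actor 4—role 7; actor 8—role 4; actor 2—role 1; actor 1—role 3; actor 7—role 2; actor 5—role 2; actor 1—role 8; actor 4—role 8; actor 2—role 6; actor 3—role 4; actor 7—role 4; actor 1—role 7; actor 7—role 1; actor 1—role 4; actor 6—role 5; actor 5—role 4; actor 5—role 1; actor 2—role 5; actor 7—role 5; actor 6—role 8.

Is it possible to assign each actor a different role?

One maximum matching: actor 1–role 8, actor 2–role 5, actor 3–role 4, actor 4–role 6, actor 5–role 1, actor 6–role 2, actor 7–role 3, actor 8–role 7.
All 8 actors are covered.

Yes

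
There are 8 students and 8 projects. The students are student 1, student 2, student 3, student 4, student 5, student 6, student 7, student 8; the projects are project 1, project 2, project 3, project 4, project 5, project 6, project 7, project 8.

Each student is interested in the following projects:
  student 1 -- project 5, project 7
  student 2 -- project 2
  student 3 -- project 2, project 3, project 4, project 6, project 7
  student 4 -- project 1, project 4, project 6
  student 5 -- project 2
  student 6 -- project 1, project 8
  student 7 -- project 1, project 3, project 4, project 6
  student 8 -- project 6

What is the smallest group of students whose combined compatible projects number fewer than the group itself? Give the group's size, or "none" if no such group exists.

2

Take S = {student 2, student 5}. Its neighbourhood is {project 2}, so |N(S)| = 1 < |S| = 2.
No single vertex violates Hall's condition since each has at least one neighbour, so 2 is the minimum.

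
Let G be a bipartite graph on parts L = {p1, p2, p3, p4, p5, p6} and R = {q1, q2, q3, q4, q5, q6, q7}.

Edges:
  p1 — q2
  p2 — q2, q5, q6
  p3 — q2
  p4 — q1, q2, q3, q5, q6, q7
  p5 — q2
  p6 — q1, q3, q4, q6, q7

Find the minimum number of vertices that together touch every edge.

{p2, p4, p6, q2} is a vertex cover of size 4: every edge has an endpoint in this set.
No smaller cover exists because p1–q2, p2–q5, p4–q7, p6–q6 is a matching of size 4, and a cover must include an endpoint of each of these disjoint edges (König's theorem).

4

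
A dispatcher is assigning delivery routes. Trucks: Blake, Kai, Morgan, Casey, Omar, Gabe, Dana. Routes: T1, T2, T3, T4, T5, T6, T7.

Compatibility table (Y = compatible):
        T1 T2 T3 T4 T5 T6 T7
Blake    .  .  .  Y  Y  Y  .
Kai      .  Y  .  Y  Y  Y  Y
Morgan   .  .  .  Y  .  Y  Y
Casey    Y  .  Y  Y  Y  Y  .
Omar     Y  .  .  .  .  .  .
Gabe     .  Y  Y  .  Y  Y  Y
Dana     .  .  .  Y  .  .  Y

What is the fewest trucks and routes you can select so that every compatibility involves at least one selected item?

A maximum matching has 7 edges (e.g. Blake–T6, Kai–T2, Morgan–T4, Casey–T3, Omar–T1, Gabe–T5, Dana–T7).
By König's theorem the minimum vertex cover has the same size. One such cover is {Blake, Kai, Morgan, Casey, Omar, Gabe, Dana}.

7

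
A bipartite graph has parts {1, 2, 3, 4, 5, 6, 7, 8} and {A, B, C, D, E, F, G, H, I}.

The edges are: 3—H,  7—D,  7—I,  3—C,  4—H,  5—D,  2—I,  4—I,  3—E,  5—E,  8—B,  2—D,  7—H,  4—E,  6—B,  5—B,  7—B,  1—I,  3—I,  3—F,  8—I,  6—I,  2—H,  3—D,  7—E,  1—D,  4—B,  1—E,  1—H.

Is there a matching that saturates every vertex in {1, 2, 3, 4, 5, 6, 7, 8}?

No

The set {1, 2, 4, 5, 6, 7, 8} has only 5 neighbours ({B, D, E, H, I}), so by Hall's theorem at most 6 of the 8 left vertices can be matched.
Hence no matching covers every left vertex.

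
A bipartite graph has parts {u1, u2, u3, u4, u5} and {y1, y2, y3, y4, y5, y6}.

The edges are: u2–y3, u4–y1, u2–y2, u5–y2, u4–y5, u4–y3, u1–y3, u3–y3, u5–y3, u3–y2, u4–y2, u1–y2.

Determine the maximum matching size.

3

A valid assignment of size 3: u1→y2, u2→y3, u4→y1.
The set {u1, u2, u3, u5} has only 2 neighbours ({y2, y3}), so by Hall's theorem at most 3 of the 5 left vertices can be matched.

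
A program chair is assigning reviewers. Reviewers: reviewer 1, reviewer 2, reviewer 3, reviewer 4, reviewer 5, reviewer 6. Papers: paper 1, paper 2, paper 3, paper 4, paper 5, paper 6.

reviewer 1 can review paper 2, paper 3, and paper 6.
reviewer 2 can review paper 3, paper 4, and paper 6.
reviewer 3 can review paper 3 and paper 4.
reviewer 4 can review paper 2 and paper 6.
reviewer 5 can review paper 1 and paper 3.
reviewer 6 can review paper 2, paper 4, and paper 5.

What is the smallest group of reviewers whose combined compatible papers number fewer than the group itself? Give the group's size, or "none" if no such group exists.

A matching saturating every reviewer exists, for instance reviewer 1→paper 2, reviewer 2→paper 4, reviewer 3→paper 3, reviewer 4→paper 6, reviewer 5→paper 1, reviewer 6→paper 5.
By Hall's marriage theorem, this means |N(S)| ≥ |S| for every subset S, so no violating subset exists.

none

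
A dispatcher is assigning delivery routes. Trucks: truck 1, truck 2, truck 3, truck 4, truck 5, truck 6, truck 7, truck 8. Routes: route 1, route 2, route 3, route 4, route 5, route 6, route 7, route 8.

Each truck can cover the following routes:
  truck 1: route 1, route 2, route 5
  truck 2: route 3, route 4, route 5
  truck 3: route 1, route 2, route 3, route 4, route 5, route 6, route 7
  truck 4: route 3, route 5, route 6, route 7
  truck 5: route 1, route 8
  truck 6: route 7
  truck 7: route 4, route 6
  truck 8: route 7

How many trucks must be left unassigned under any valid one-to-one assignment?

1

One maximum matching: truck 1–route 1, truck 2–route 4, truck 3–route 2, truck 4–route 3, truck 5–route 8, truck 6–route 7, truck 7–route 6.
The set {truck 6, truck 8} has only 1 neighbour ({route 7}), so by Hall's theorem at most 7 of the 8 trucks can be matched.
That matches 7 of the 8, leaving 1 unmatched; no matching can do better.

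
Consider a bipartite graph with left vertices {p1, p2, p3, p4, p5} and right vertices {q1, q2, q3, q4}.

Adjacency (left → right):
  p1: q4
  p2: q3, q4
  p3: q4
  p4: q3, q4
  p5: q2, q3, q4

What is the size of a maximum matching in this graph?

For example, pair p1→q4, p2→q3, p5→q2.
The set {p1, p2, p3, p4} has only 2 neighbours ({q3, q4}), so by Hall's theorem at most 3 of the 5 left vertices can be matched.

3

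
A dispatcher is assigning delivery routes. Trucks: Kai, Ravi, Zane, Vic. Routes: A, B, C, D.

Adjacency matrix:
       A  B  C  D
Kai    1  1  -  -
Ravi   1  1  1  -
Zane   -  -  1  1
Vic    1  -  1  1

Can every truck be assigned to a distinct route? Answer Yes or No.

Yes

A valid assignment of size 4: Kai–A, Ravi–B, Zane–D, Vic–C.
All 4 trucks are covered.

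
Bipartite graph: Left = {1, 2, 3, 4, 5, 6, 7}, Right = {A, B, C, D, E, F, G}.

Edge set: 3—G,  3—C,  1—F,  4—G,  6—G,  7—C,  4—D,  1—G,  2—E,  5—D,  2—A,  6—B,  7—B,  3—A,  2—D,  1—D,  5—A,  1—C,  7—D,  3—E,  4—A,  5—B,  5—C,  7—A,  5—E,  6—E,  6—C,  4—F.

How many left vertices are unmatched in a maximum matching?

0

A valid assignment of size 7: 1→F, 2→D, 3→C, 4→G, 5→A, 6→E, 7→B.
This saturates every left vertex, so 7 is the maximum.
That matches 7 of the 7, leaving 0 unmatched; no matching can do better.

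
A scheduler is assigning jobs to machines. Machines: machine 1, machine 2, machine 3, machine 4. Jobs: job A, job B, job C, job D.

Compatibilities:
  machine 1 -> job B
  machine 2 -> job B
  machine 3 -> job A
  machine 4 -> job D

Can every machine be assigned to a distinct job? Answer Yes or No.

The set {machine 1, machine 2} has only 1 neighbour ({job B}), so by Hall's theorem at most 3 of the 4 machines can be matched.
Hence no matching covers every machine.

No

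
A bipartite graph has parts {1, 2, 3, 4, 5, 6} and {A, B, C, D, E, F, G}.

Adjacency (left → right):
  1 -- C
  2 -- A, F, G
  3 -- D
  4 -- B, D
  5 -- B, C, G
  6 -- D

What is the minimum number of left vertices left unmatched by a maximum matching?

1

For example, pair 1→C, 2→F, 3→D, 4→B, 5→G.
The set {3, 6} has only 1 neighbour ({D}), so by Hall's theorem at most 5 of the 6 left vertices can be matched.
That matches 5 of the 6, leaving 1 unmatched; no matching can do better.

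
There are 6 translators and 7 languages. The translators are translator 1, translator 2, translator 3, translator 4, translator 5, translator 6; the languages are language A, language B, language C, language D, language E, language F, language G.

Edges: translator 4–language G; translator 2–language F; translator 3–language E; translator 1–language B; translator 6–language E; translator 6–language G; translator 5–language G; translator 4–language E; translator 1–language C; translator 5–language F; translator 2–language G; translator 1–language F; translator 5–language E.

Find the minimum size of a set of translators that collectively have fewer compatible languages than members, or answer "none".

3

Take S = {translator 3, translator 4, translator 6}. Its neighbourhood is {language E, language G}, so |N(S)| = 2 < |S| = 3.
Every subset of size less than 3 has at least as many neighbours as members, so 3 is the minimum.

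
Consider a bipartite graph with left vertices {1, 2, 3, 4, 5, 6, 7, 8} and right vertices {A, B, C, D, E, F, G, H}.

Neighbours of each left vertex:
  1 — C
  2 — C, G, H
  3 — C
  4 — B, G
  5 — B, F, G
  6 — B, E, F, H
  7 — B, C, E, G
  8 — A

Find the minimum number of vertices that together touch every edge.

A maximum matching has 7 edges (e.g. 1–C, 2–H, 4–G, 5–F, 6–E, 7–B, 8–A).
By König's theorem the minimum vertex cover has the same size. One such cover is {2, 4, 5, 6, 7, 8, C}.

7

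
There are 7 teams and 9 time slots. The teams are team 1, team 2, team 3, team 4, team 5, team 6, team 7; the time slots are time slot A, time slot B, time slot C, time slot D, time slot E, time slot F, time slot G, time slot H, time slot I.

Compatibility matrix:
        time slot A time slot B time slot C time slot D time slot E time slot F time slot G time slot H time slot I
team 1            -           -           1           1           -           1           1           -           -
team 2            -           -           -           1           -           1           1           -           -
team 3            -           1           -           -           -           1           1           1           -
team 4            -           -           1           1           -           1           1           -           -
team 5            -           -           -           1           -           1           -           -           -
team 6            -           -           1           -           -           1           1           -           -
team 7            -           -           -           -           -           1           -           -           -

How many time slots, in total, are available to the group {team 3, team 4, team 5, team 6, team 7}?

6

The union of neighbours of {team 3, team 4, team 5, team 6, team 7} is {time slot B, time slot C, time slot D, time slot F, time slot G, time slot H}, which has 6 elements.
Since |N(S)| = 6 ≥ |S| = 5, Hall's condition holds for this subset.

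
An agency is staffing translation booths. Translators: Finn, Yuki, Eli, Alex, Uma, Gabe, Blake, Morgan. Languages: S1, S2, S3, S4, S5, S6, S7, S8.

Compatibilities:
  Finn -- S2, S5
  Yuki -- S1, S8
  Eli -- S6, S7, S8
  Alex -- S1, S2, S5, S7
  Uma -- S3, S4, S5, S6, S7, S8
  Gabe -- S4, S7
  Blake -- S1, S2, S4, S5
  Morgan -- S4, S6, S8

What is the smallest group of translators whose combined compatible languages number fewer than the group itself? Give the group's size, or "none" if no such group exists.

none

A matching saturating every translator exists, for instance Finn→S5, Yuki→S8, Eli→S6, Alex→S2, Uma→S3, Gabe→S7, Blake→S1, Morgan→S4.
By Hall's marriage theorem, this means |N(S)| ≥ |S| for every subset S, so no violating subset exists.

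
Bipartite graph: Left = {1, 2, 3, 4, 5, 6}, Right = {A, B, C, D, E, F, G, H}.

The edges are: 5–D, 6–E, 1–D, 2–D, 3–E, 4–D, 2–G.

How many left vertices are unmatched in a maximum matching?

One maximum matching: 1-D, 2-G, 3-E.
The set {1, 3, 4, 5, 6} has only 2 neighbours ({D, E}), so by Hall's theorem at most 3 of the 6 left vertices can be matched.
That matches 3 of the 6, leaving 3 unmatched; no matching can do better.

3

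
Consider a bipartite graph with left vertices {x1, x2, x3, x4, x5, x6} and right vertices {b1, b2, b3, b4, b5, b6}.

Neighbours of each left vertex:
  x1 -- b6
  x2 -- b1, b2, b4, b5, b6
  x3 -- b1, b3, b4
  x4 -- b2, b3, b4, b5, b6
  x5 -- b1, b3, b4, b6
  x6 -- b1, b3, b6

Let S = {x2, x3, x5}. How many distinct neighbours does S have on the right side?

The union of neighbours of {x2, x3, x5} is {b1, b2, b3, b4, b5, b6}, which has 6 elements.
Since |N(S)| = 6 ≥ |S| = 3, Hall's condition holds for this subset.

6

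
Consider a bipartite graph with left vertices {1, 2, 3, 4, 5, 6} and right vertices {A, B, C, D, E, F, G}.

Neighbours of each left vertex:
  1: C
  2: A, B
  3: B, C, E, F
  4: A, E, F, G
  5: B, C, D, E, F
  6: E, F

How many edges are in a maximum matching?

For example, pair 1-C, 2-A, 3-F, 4-G, 5-B, 6-E.
This saturates every left vertex, so 6 is the maximum.

6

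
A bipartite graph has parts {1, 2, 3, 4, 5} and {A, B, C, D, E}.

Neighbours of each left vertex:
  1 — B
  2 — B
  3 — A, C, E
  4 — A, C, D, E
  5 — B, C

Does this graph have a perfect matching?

No

The set {1, 2} has only 1 neighbour ({B}), so by Hall's theorem at most 4 of the 5 left vertices can be matched.
Hence no matching covers every left vertex.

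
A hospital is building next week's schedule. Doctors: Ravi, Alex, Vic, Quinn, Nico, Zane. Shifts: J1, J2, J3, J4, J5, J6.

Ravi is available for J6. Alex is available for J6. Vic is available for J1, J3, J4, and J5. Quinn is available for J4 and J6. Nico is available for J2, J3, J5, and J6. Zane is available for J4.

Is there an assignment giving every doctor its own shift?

The set {Ravi, Alex, Quinn, Zane} has only 2 neighbours ({J4, J6}), so by Hall's theorem at most 4 of the 6 doctors can be matched.
Hence no matching covers every doctor.

No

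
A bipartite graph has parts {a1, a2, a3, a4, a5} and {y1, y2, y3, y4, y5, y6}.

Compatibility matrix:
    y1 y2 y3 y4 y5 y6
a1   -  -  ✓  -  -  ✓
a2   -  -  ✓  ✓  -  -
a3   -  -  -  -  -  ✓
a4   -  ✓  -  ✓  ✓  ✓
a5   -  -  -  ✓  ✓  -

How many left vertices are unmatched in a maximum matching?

0

A valid assignment of size 5: a1-y3, a2-y4, a3-y6, a4-y2, a5-y5.
All 5 left vertices are matched, so no larger matching exists.
That matches 5 of the 5, leaving 0 unmatched; no matching can do better.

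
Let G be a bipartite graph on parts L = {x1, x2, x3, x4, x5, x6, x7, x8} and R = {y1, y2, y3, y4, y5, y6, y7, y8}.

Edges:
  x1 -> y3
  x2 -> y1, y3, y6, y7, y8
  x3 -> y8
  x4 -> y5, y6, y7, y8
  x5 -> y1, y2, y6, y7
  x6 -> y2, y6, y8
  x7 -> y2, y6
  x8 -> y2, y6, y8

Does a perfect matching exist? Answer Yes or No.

The set {x3, x6, x7, x8} has only 3 neighbours ({y2, y6, y8}), so by Hall's theorem at most 7 of the 8 left vertices can be matched.
Hence no matching covers every left vertex.

No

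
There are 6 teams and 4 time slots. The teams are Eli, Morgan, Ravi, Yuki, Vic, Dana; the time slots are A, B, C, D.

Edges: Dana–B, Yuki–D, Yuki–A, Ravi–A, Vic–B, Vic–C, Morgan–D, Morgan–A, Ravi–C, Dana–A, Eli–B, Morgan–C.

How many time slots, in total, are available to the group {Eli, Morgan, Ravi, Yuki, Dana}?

4

The union of neighbours of {Eli, Morgan, Ravi, Yuki, Dana} is {A, B, C, D}, which has 4 elements.
Since |N(S)| = 4 < |S| = 5, Hall's condition fails for this subset.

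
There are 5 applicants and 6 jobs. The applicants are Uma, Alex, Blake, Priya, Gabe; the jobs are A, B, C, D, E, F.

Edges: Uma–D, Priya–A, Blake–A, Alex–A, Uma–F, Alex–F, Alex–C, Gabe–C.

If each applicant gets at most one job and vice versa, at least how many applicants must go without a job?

One maximum matching: Uma–D, Alex–F, Blake–A, Gabe–C.
The set {Blake, Priya} has only 1 neighbour ({A}), so by Hall's theorem at most 4 of the 5 applicants can be matched.
That matches 4 of the 5, leaving 1 unmatched; no matching can do better.

1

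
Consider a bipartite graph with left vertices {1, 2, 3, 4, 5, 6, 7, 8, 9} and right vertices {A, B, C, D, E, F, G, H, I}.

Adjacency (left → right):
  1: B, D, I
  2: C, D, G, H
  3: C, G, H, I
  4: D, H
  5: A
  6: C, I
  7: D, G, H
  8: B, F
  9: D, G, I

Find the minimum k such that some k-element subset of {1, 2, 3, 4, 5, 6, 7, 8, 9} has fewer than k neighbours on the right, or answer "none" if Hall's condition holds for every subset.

6

Take S = {2, 3, 4, 6, 7, 9}. Its neighbourhood is {C, D, G, H, I}, so |N(S)| = 5 < |S| = 6.
Every subset of size less than 6 has at least as many neighbours as members, so 6 is the minimum.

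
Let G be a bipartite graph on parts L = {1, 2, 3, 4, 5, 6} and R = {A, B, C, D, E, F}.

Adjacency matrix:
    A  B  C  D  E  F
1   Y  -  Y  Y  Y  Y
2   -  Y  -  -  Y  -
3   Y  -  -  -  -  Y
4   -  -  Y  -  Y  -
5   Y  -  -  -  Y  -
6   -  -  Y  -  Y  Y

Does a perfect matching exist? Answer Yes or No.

For example, pair 1–D, 2–B, 3–F, 4–C, 5–A, 6–E.
All 6 left vertices are covered.

Yes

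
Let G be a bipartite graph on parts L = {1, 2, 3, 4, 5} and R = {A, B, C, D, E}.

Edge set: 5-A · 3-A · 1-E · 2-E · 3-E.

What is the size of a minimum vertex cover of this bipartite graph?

2

The 2 edges 1–E, 3–A form a matching, so any vertex cover needs at least 2 vertices (one per matched edge).
Conversely {A, E} meets every edge and has exactly 2 vertices, so 2 is optimal.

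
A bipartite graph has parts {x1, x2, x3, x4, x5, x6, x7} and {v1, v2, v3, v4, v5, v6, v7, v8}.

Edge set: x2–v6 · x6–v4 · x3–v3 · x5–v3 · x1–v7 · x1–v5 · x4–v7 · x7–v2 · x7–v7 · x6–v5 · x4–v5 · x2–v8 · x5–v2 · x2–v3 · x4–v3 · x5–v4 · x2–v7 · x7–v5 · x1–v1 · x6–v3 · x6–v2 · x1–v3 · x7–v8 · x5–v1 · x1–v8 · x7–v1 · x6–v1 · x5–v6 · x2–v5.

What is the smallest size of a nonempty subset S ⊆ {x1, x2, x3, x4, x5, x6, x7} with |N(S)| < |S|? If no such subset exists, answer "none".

A matching saturating every left vertex exists, for instance x1→v5, x2→v6, x3→v3, x4→v7, x5→v4, x6→v1, x7→v2.
By Hall's marriage theorem, this means |N(S)| ≥ |S| for every subset S, so no violating subset exists.

none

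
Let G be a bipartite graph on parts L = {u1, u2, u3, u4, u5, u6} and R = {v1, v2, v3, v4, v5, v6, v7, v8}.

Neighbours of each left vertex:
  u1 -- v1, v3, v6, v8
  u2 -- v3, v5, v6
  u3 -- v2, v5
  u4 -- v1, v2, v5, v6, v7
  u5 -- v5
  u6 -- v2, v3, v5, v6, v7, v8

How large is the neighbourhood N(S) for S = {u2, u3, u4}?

6

The union of neighbours of {u2, u3, u4} is {v1, v2, v3, v5, v6, v7}, which has 6 elements.
Since |N(S)| = 6 ≥ |S| = 3, Hall's condition holds for this subset.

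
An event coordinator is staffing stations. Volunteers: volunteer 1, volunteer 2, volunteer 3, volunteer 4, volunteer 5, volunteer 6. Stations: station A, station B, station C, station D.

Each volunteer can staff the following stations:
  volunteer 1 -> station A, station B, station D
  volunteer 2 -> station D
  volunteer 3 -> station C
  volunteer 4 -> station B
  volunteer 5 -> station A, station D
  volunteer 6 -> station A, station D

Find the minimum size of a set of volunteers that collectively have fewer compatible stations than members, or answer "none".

3

Take S = {volunteer 2, volunteer 5, volunteer 6}. Its neighbourhood is {station A, station D}, so |N(S)| = 2 < |S| = 3.
Every subset of size less than 3 has at least as many neighbours as members, so 3 is the minimum.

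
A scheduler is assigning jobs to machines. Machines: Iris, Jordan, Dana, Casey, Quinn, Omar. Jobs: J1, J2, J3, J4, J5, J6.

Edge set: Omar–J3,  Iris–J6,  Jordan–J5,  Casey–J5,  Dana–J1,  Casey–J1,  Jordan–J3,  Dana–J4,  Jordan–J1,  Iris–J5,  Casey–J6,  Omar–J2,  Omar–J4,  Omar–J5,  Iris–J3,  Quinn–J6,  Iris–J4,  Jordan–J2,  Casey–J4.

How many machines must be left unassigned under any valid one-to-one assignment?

For example, pair Iris–J4, Jordan–J2, Dana–J1, Casey–J5, Quinn–J6, Omar–J3.
All 6 machines are matched, so no larger matching exists.
That matches 6 of the 6, leaving 0 unmatched; no matching can do better.

0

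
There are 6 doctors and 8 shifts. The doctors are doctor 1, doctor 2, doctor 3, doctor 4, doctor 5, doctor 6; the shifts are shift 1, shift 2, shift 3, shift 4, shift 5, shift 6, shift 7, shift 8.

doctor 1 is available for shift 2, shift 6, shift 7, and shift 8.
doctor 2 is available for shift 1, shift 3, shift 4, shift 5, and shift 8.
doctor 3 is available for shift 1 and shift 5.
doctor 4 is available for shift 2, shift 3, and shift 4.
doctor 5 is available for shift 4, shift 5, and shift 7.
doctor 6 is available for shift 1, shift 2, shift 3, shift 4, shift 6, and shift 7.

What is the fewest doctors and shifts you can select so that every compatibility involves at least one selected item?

The 6 edges doctor 1–shift 6, doctor 2–shift 8, doctor 3–shift 1, doctor 4–shift 3, doctor 5–shift 5, doctor 6–shift 7 form a matching, so any vertex cover needs at least 6 vertices (one per matched edge).
Conversely {doctor 1, doctor 2, doctor 3, doctor 4, doctor 5, doctor 6} meets every edge and has exactly 6 vertices, so 6 is optimal.

6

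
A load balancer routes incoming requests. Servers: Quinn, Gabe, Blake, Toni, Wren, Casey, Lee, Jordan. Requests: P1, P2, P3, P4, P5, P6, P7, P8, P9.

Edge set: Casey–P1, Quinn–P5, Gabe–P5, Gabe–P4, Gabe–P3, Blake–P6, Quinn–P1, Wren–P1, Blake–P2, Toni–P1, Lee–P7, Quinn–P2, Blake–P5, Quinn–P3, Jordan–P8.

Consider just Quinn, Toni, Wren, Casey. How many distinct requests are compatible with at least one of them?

The union of neighbours of {Quinn, Toni, Wren, Casey} is {P1, P2, P3, P5}, which has 4 elements.
Since |N(S)| = 4 ≥ |S| = 4, Hall's condition holds for this subset.

4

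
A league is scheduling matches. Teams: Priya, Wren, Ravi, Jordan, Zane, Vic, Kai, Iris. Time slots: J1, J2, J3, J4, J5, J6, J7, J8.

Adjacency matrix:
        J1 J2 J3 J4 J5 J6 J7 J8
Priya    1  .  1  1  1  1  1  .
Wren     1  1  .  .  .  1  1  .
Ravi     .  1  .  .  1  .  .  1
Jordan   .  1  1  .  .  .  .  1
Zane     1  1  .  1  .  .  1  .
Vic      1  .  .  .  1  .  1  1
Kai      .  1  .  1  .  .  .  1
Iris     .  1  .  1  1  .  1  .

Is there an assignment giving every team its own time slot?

Yes

One maximum matching: Priya–J1, Wren–J6, Ravi–J2, Jordan–J3, Zane–J4, Vic–J5, Kai–J8, Iris–J7.
All 8 teams are covered.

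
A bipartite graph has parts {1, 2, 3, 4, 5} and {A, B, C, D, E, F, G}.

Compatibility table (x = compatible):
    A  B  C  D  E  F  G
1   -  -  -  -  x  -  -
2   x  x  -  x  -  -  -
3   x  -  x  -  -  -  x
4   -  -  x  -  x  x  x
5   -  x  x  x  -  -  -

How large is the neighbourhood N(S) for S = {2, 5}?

The union of neighbours of {2, 5} is {A, B, C, D}, which has 4 elements.
Since |N(S)| = 4 ≥ |S| = 2, Hall's condition holds for this subset.

4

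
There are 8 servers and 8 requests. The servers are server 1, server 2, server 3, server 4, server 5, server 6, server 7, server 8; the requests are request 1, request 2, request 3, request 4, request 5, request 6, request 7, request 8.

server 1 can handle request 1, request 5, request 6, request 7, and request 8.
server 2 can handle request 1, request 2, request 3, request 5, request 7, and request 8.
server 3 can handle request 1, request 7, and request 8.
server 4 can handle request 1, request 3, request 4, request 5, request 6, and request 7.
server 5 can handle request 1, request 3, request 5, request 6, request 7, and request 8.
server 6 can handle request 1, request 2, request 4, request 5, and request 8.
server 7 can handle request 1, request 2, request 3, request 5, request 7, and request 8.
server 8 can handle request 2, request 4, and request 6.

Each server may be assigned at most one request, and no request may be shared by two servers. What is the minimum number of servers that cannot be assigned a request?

0

For example, pair server 1-request 8, server 2-request 3, server 3-request 1, server 4-request 5, server 5-request 7, server 6-request 4, server 7-request 2, server 8-request 6.
This saturates every server, so 8 is the maximum.
That matches 8 of the 8, leaving 0 unmatched; no matching can do better.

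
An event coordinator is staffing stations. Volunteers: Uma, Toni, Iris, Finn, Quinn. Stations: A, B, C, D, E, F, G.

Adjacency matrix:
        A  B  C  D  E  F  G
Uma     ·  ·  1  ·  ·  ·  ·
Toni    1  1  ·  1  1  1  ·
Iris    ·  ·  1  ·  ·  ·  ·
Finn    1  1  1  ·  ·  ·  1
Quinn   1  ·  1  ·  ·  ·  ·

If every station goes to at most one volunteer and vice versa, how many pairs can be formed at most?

For example, pair Uma–C, Toni–E, Finn–B, Quinn–A.
The set {Uma, Iris} has only 1 neighbour ({C}), so by Hall's theorem at most 4 of the 5 volunteers can be matched.

4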